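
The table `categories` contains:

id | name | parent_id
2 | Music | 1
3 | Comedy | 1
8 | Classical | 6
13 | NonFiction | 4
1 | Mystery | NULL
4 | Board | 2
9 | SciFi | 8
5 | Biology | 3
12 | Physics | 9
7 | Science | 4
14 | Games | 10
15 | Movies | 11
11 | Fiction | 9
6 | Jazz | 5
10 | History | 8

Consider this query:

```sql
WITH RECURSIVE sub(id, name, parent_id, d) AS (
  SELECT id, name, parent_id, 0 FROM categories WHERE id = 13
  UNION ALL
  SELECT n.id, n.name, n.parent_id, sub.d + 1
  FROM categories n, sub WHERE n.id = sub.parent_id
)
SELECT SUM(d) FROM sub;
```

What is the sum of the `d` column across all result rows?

6

Base: id=13 (NonFiction), parent_id=4, d 0.
Iteration 1: join on id=4 -> Board (id 4, parent_id=2, d 1).
Iteration 2: join on id=2 -> Music (id 2, parent_id=1, d 2).
Iteration 3: join on id=1 -> Mystery (id 1, parent_id=NULL, d 3).
Iteration 4: parent_id is NULL; no match; recursion stops.
SUM(d) = 0 + 1 + 2 + 3 = 6.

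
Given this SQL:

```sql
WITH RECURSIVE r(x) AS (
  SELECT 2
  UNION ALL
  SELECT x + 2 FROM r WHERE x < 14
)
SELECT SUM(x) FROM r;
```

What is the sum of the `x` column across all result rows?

56

Base: x=2.
Iteration 1: 2 < 14 holds -> x = 2 + 2 = 4.
Iteration 2: 4 < 14 holds -> x = 4 + 2 = 6.
Iteration 3: 6 < 14 holds -> x = 6 + 2 = 8.
Iteration 4: 8 < 14 holds -> x = 8 + 2 = 10.
Iteration 5: 10 < 14 holds -> x = 10 + 2 = 12.
Iteration 6: 12 < 14 holds -> x = 12 + 2 = 14.
Iteration 7: 14 < 14 fails; recursion stops.
SUM(x) = 2 + 4 + 6 + 8 + 10 + 12 + 14 = 56.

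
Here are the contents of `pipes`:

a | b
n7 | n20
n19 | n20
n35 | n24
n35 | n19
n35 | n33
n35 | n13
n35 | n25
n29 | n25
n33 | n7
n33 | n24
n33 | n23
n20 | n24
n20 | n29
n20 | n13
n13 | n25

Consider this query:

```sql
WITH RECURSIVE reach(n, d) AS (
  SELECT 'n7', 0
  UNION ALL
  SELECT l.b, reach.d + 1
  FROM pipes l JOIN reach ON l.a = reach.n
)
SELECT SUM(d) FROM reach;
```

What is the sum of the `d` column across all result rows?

Base: (n7, d=0).
Iteration 1: edges from {n7} -> (n20, d=1).
Iteration 2: edges from {n20} -> (n13, d=2), (n24, d=2), (n29, d=2).
Iteration 3: edges from {n13,n24,n29} -> (n25, d=3) x2. [UNION ALL keeps all 2 new rows, including repeats]
Iteration 4: no outgoing edges from {n25}; recursion stops.
SUM(d) = 0 + 1 + 2 + 2 + 2 + 3 + 3 = 13.

13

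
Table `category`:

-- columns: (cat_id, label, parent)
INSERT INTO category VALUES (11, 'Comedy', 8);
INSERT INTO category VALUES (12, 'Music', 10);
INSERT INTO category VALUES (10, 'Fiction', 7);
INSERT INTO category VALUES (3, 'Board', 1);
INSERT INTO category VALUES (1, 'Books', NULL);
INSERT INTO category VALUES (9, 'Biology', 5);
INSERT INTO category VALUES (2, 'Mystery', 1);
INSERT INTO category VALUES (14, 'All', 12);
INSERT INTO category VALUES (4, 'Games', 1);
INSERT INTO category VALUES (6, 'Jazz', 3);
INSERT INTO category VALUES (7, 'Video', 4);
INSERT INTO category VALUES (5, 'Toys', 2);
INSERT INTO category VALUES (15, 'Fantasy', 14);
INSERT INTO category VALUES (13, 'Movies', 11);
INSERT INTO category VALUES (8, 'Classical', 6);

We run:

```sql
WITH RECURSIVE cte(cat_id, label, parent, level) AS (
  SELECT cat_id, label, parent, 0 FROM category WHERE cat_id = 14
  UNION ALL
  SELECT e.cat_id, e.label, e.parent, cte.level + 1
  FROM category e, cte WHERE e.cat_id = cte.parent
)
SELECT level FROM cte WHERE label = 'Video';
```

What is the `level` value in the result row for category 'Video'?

Base: cat_id=14 (All), parent=12, level 0.
Iteration 1: join on cat_id=12 -> Music (id 12, parent=10, level 1).
Iteration 2: join on cat_id=10 -> Fiction (id 10, parent=7, level 2).
Iteration 3: join on cat_id=7 -> Video (id 7, parent=4, level 3).
Iteration 4: join on cat_id=4 -> Games (id 4, parent=1, level 4).
Iteration 5: join on cat_id=1 -> Books (id 1, parent=NULL, level 5).
Iteration 6: parent is NULL; no match; recursion stops.

3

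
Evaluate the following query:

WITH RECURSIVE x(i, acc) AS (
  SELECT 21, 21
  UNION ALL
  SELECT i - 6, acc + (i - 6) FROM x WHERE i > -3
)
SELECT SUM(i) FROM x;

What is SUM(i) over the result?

Base: i=21, acc=21.
Iteration 1: 21 > -3 holds -> i = 21 - 6 = 15, acc = 21 + 15 = 36.
Iteration 2: 15 > -3 holds -> i = 15 - 6 = 9, acc = 36 + 9 = 45.
Iteration 3: 9 > -3 holds -> i = 9 - 6 = 3, acc = 45 + 3 = 48.
Iteration 4: 3 > -3 holds -> i = 3 - 6 = -3, acc = 48 + -3 = 45.
Iteration 5: -3 > -3 fails; recursion stops.
SUM(i) = 21 + 15 + 9 + 3 + -3 = 45.

45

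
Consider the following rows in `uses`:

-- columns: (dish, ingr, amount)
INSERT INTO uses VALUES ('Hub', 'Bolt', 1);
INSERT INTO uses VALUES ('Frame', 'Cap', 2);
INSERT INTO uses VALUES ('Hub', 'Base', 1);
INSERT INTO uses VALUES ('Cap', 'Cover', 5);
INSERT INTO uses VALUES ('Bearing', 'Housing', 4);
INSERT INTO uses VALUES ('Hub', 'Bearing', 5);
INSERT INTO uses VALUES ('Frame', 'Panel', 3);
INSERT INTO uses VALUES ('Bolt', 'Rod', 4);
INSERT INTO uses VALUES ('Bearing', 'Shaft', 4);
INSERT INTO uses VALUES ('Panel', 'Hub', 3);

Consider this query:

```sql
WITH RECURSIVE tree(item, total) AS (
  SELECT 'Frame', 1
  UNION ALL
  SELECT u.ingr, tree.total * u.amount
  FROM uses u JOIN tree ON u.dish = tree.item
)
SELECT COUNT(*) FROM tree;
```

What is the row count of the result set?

Base: (Frame, total=1).
Iteration 1: components of {Frame} -> Cap = 1*2 = 2, Panel = 1*3 = 3.
Iteration 2: components of {Cap,Panel} -> Cover = 2*5 = 10, Hub = 3*3 = 9.
Iteration 3: components of {Cover,Hub} -> Base = 9*1 = 9, Bearing = 9*5 = 45, Bolt = 9*1 = 9.
Iteration 4: components of {Base,Bearing,Bolt} -> Housing = 45*4 = 180, Rod = 9*4 = 36, Shaft = 45*4 = 180.
Iteration 5: no further components; recursion stops.
Total rows emitted: 11.

11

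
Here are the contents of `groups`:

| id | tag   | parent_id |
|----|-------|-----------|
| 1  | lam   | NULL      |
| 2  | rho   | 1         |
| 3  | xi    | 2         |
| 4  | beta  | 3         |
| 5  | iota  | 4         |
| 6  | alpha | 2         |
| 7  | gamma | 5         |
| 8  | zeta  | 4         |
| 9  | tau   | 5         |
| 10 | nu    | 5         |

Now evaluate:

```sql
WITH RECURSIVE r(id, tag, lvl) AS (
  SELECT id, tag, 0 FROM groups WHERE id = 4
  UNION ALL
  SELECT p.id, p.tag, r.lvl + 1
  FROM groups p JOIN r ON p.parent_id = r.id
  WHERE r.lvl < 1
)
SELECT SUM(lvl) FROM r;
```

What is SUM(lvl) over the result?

Base: id=4 (beta) at lvl 0.
Iteration 1: rows with parent_id in {4} -> iota (id 5, lvl 1), zeta (id 8, lvl 1).
Iteration 2: lvl < 1 fails for all current rows; recursion stops.
SUM(lvl) = 0 + 1 + 1 = 2.

2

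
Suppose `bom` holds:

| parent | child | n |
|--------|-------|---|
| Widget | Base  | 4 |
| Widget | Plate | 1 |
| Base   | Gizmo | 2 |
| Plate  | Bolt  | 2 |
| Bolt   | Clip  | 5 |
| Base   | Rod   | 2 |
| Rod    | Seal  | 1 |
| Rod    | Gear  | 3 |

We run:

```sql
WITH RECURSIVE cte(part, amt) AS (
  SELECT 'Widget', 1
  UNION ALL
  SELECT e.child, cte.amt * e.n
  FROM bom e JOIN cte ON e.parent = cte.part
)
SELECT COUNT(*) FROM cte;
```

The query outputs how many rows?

9

Base: (Widget, amt=1).
Iteration 1: components of {Widget} -> Base = 1*4 = 4, Plate = 1*1 = 1.
Iteration 2: components of {Base,Plate} -> Bolt = 1*2 = 2, Gizmo = 4*2 = 8, Rod = 4*2 = 8.
Iteration 3: components of {Bolt,Gizmo,Rod} -> Clip = 2*5 = 10, Gear = 8*3 = 24, Seal = 8*1 = 8.
Iteration 4: no further components; recursion stops.
Total rows emitted: 9.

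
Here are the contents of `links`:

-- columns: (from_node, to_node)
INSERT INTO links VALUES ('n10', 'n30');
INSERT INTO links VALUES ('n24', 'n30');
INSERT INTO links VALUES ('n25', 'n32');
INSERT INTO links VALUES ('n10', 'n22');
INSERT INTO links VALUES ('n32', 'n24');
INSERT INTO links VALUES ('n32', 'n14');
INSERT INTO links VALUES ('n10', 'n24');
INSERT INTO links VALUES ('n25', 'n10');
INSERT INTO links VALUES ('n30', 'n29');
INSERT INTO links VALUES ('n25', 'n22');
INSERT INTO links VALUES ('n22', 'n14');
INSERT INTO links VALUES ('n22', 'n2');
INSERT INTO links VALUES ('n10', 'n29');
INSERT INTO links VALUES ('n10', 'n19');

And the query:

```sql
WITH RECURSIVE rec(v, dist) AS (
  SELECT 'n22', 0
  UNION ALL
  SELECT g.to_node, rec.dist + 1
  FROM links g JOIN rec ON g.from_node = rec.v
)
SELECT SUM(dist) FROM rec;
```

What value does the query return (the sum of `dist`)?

Base: (n22, dist=0).
Iteration 1: edges from {n22} -> (n14, dist=1), (n2, dist=1).
Iteration 2: no outgoing edges from {n14,n2}; recursion stops.
SUM(dist) = 0 + 1 + 1 = 2.

2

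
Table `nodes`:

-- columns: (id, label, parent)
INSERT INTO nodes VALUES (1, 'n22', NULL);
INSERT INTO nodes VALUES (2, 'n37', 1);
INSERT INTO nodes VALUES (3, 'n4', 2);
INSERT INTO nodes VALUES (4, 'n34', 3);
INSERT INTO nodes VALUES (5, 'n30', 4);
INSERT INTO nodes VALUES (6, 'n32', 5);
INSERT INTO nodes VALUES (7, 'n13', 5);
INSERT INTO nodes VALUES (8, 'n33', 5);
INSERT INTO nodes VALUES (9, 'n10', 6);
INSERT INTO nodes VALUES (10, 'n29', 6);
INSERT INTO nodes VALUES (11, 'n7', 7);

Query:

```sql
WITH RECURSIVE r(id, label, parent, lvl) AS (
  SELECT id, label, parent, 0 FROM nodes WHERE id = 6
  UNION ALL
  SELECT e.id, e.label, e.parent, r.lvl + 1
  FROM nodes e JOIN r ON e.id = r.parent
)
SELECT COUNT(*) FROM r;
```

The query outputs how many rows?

Base: id=6 (n32), parent=5, lvl 0.
Iteration 1: join on id=5 -> n30 (id 5, parent=4, lvl 1).
Iteration 2: join on id=4 -> n34 (id 4, parent=3, lvl 2).
Iteration 3: join on id=3 -> n4 (id 3, parent=2, lvl 3).
Iteration 4: join on id=2 -> n37 (id 2, parent=1, lvl 4).
Iteration 5: join on id=1 -> n22 (id 1, parent=NULL, lvl 5).
Iteration 6: parent is NULL; no match; recursion stops.
Total rows emitted: 6.

6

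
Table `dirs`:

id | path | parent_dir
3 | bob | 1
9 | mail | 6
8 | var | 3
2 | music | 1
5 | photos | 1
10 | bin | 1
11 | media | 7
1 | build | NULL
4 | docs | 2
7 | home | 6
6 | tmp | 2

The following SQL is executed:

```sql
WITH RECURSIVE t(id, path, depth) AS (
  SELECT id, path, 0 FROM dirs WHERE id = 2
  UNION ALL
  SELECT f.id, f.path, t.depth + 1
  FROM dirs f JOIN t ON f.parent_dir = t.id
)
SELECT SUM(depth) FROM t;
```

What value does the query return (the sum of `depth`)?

9

Base: id=2 (music) at depth 0.
Iteration 1: rows with parent_dir in {2} -> docs (id 4, depth 1), tmp (id 6, depth 1).
Iteration 2: rows with parent_dir in {4,6} -> home (id 7, depth 2), mail (id 9, depth 2).
Iteration 3: rows with parent_dir in {7,9} -> media (id 11, depth 3).
Iteration 4: no rows with parent_dir in {11}; recursion stops.
SUM(depth) = 0 + 1 + 1 + 2 + 2 + 3 = 9.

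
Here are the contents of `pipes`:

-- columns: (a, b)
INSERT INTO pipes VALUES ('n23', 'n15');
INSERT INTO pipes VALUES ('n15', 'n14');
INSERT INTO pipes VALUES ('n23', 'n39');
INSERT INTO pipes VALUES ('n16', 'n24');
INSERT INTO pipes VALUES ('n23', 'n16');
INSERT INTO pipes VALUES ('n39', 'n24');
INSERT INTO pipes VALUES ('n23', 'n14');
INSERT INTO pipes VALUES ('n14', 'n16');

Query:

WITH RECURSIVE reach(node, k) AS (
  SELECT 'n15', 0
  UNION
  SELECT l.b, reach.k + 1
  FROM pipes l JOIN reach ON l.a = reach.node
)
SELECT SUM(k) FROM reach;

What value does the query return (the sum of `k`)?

Base: (n15, k=0).
Iteration 1: edges from {n15} -> (n14, k=1).
Iteration 2: edges from {n14} -> (n16, k=2).
Iteration 3: edges from {n16} -> (n24, k=3).
Iteration 4: no outgoing edges from {n24}; recursion stops.
SUM(k) = 0 + 1 + 2 + 3 = 6.

6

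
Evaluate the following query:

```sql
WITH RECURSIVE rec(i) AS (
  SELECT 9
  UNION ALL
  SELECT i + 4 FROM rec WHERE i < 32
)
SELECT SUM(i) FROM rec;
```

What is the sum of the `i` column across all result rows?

Base: i=9.
Iteration 1: 9 < 32 holds -> i = 9 + 4 = 13.
Iteration 2: 13 < 32 holds -> i = 13 + 4 = 17.
Iteration 3: 17 < 32 holds -> i = 17 + 4 = 21.
Iteration 4: 21 < 32 holds -> i = 21 + 4 = 25.
Iteration 5: 25 < 32 holds -> i = 25 + 4 = 29.
Iteration 6: 29 < 32 holds -> i = 29 + 4 = 33.
Iteration 7: 33 < 32 fails; recursion stops.
SUM(i) = 9 + 13 + 17 + 21 + 25 + 29 + 33 = 147.

147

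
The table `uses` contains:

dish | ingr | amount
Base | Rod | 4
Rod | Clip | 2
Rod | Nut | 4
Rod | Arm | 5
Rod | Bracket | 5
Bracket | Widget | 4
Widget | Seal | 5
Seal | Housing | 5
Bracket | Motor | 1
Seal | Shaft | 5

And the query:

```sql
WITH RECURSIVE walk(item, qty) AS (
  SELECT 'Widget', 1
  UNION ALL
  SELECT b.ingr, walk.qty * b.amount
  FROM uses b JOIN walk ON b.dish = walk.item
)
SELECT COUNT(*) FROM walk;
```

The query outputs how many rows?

Base: (Widget, qty=1).
Iteration 1: components of {Widget} -> Seal = 1*5 = 5.
Iteration 2: components of {Seal} -> Housing = 5*5 = 25, Shaft = 5*5 = 25.
Iteration 3: no further components; recursion stops.
Total rows emitted: 4.

4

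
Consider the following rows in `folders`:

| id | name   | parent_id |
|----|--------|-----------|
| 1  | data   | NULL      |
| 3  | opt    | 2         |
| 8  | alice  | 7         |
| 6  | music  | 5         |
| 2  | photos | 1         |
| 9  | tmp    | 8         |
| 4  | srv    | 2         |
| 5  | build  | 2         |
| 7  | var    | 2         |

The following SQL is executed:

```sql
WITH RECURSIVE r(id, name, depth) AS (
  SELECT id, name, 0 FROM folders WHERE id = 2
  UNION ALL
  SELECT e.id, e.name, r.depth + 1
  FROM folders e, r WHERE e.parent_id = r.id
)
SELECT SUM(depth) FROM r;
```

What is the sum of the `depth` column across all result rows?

11

Base: id=2 (photos) at depth 0.
Iteration 1: rows with parent_id in {2} -> opt (id 3, depth 1), srv (id 4, depth 1), build (id 5, depth 1), var (id 7, depth 1).
Iteration 2: rows with parent_id in {3,4,5,7} -> music (id 6, depth 2), alice (id 8, depth 2).
Iteration 3: rows with parent_id in {6,8} -> tmp (id 9, depth 3).
Iteration 4: no rows with parent_id in {9}; recursion stops.
SUM(depth) = 0 + 1 + 1 + 1 + 1 + 2 + 2 + 3 = 11.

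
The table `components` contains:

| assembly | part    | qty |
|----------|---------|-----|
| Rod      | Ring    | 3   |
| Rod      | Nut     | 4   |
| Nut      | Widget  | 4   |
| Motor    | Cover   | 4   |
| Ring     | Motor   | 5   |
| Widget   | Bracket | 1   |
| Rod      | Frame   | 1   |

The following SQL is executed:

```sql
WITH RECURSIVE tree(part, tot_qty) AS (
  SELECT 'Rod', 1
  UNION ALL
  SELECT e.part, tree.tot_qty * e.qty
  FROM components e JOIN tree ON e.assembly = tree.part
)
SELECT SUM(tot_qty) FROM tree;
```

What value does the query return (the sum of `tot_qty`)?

Base: (Rod, tot_qty=1).
Iteration 1: components of {Rod} -> Frame = 1*1 = 1, Nut = 1*4 = 4, Ring = 1*3 = 3.
Iteration 2: components of {Frame,Nut,Ring} -> Motor = 3*5 = 15, Widget = 4*4 = 16.
Iteration 3: components of {Motor,Widget} -> Bracket = 16*1 = 16, Cover = 15*4 = 60.
Iteration 4: no further components; recursion stops.
SUM(tot_qty) = 1 + 4 + 1 + 3 + 16 + 15 + 16 + 60 = 116.

116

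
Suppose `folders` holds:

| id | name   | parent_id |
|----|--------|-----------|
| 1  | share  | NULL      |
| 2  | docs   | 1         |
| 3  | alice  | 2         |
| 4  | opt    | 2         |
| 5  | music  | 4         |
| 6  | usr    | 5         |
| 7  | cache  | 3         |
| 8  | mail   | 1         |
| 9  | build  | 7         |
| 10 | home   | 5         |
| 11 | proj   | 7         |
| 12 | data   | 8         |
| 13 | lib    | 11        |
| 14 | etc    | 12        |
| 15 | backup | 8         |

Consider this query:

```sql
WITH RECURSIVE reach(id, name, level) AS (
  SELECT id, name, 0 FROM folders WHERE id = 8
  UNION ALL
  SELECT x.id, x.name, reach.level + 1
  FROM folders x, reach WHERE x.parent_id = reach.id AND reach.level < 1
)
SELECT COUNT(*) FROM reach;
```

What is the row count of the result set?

3

Base: id=8 (mail) at level 0.
Iteration 1: rows with parent_id in {8} -> data (id 12, level 1), backup (id 15, level 1).
Iteration 2: level < 1 fails for all current rows; recursion stops.
Total rows emitted: 3.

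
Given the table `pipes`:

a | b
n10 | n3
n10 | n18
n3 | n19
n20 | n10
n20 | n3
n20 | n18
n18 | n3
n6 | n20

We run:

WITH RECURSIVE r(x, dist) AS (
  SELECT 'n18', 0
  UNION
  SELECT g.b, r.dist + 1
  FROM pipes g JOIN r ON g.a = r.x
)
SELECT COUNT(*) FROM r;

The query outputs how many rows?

3

Base: (n18, dist=0).
Iteration 1: edges from {n18} -> (n3, dist=1).
Iteration 2: edges from {n3} -> (n19, dist=2).
Iteration 3: no outgoing edges from {n19}; recursion stops.
Total rows emitted: 3.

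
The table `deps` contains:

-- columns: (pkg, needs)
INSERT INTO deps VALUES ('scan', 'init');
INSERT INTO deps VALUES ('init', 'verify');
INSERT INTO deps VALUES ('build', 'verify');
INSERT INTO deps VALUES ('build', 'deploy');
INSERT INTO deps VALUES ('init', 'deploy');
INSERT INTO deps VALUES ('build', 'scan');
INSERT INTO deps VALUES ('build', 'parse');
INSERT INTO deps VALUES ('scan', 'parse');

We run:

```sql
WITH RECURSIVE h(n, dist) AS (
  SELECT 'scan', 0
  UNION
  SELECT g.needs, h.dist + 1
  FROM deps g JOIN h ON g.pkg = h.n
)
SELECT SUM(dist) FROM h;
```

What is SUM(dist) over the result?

Base: (scan, dist=0).
Iteration 1: edges from {scan} -> (init, dist=1), (parse, dist=1).
Iteration 2: edges from {init,parse} -> (deploy, dist=2), (verify, dist=2).
Iteration 3: no outgoing edges from {deploy,verify}; recursion stops.
SUM(dist) = 0 + 1 + 1 + 2 + 2 = 6.

6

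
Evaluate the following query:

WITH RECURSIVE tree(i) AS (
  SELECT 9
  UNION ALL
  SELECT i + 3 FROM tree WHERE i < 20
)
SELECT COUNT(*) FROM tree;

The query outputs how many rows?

Base: i=9.
Iteration 1: 9 < 20 holds -> i = 9 + 3 = 12.
Iteration 2: 12 < 20 holds -> i = 12 + 3 = 15.
Iteration 3: 15 < 20 holds -> i = 15 + 3 = 18.
Iteration 4: 18 < 20 holds -> i = 18 + 3 = 21.
Iteration 5: 21 < 20 fails; recursion stops.
Total rows emitted: 5.

5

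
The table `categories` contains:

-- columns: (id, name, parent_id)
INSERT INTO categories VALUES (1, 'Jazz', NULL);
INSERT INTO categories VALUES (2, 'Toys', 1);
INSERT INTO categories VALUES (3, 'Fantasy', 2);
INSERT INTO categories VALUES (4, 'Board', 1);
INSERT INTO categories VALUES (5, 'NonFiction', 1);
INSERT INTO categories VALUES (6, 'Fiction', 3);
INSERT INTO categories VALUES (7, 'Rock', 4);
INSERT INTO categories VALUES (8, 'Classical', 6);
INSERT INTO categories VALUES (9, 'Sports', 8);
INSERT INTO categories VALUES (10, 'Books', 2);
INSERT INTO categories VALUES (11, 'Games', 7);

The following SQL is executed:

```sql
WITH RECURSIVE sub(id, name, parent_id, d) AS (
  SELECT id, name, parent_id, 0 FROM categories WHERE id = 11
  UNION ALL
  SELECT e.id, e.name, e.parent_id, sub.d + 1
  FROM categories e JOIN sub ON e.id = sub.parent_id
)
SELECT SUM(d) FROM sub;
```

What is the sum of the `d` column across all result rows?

6

Base: id=11 (Games), parent_id=7, d 0.
Iteration 1: join on id=7 -> Rock (id 7, parent_id=4, d 1).
Iteration 2: join on id=4 -> Board (id 4, parent_id=1, d 2).
Iteration 3: join on id=1 -> Jazz (id 1, parent_id=NULL, d 3).
Iteration 4: parent_id is NULL; no match; recursion stops.
SUM(d) = 0 + 1 + 2 + 3 = 6.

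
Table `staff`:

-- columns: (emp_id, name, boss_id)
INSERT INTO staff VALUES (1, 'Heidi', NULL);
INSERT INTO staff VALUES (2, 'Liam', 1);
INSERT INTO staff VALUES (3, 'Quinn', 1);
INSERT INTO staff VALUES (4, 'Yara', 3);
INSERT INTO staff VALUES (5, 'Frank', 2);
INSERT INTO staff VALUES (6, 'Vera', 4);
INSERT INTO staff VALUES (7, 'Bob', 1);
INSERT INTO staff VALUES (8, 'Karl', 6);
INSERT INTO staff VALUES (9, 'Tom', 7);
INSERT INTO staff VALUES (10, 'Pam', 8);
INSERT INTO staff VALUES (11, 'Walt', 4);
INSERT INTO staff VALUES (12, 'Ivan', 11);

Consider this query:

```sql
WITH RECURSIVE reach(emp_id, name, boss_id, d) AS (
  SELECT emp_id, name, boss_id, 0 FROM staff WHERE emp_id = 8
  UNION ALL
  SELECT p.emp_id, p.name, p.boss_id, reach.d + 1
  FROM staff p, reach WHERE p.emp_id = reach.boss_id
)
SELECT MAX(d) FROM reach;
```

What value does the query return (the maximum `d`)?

4

Base: emp_id=8 (Karl), boss_id=6, d 0.
Iteration 1: join on emp_id=6 -> Vera (id 6, boss_id=4, d 1).
Iteration 2: join on emp_id=4 -> Yara (id 4, boss_id=3, d 2).
Iteration 3: join on emp_id=3 -> Quinn (id 3, boss_id=1, d 3).
Iteration 4: join on emp_id=1 -> Heidi (id 1, boss_id=NULL, d 4).
Iteration 5: boss_id is NULL; no match; recursion stops.
d values: 0, 1, 2, 3, 4; the maximum is 4.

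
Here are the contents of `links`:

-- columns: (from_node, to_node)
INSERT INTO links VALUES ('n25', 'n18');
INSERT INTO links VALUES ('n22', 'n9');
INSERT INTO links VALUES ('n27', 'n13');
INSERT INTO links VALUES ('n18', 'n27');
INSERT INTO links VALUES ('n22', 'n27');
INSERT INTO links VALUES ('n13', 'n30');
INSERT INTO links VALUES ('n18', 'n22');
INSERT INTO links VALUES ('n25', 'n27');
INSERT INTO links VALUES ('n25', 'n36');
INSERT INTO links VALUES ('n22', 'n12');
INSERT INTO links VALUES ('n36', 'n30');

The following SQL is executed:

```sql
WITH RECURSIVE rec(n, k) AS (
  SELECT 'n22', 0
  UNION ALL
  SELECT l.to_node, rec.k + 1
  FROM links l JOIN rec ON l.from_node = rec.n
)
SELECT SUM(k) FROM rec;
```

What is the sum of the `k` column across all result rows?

8

Base: (n22, k=0).
Iteration 1: edges from {n22} -> (n12, k=1), (n27, k=1), (n9, k=1).
Iteration 2: edges from {n12,n27,n9} -> (n13, k=2).
Iteration 3: edges from {n13} -> (n30, k=3).
Iteration 4: no outgoing edges from {n30}; recursion stops.
SUM(k) = 0 + 1 + 1 + 1 + 2 + 3 = 8.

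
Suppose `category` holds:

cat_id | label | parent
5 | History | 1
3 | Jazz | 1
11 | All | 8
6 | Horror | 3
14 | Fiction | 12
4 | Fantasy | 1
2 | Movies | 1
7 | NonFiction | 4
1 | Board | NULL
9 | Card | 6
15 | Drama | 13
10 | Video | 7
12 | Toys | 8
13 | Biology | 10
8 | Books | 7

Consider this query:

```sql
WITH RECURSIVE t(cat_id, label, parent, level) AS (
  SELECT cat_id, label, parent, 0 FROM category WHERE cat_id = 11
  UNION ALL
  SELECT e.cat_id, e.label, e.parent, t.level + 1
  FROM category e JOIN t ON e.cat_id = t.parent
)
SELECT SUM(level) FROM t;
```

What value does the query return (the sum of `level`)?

Base: cat_id=11 (All), parent=8, level 0.
Iteration 1: join on cat_id=8 -> Books (id 8, parent=7, level 1).
Iteration 2: join on cat_id=7 -> NonFiction (id 7, parent=4, level 2).
Iteration 3: join on cat_id=4 -> Fantasy (id 4, parent=1, level 3).
Iteration 4: join on cat_id=1 -> Board (id 1, parent=NULL, level 4).
Iteration 5: parent is NULL; no match; recursion stops.
SUM(level) = 0 + 1 + 2 + 3 + 4 = 10.

10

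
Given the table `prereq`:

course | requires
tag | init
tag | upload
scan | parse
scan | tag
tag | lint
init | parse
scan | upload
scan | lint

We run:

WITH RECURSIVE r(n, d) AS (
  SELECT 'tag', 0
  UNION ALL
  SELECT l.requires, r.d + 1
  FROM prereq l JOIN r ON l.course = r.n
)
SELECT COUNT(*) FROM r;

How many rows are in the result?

Base: (tag, d=0).
Iteration 1: edges from {tag} -> (init, d=1), (lint, d=1), (upload, d=1).
Iteration 2: edges from {init,lint,upload} -> (parse, d=2).
Iteration 3: no outgoing edges from {parse}; recursion stops.
Total rows emitted: 5.

5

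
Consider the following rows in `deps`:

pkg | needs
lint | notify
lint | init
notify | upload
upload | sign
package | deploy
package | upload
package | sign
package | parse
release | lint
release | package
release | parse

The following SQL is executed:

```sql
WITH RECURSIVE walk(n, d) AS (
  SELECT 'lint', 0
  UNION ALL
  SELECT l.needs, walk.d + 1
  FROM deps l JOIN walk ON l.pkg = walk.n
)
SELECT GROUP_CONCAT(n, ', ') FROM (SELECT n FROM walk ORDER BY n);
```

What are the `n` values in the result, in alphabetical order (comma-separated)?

Base: (lint, d=0).
Iteration 1: edges from {lint} -> (init, d=1), (notify, d=1).
Iteration 2: edges from {init,notify} -> (upload, d=2).
Iteration 3: edges from {upload} -> (sign, d=3).
Iteration 4: no outgoing edges from {sign}; recursion stops.

init, lint, notify, sign, upload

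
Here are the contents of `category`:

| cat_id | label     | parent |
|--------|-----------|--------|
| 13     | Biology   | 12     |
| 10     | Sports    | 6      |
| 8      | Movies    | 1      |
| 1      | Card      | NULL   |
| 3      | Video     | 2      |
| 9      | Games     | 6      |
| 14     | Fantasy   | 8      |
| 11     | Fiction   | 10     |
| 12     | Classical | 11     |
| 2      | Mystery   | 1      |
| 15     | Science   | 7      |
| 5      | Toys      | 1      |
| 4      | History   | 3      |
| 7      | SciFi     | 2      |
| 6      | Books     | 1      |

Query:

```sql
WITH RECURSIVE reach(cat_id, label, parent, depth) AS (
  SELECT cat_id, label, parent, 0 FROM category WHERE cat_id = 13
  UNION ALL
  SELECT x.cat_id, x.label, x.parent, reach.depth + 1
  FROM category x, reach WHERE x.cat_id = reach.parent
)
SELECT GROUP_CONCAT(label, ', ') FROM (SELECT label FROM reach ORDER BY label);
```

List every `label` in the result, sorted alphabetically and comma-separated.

Biology, Books, Card, Classical, Fiction, Sports

Base: cat_id=13 (Biology), parent=12, depth 0.
Iteration 1: join on cat_id=12 -> Classical (id 12, parent=11, depth 1).
Iteration 2: join on cat_id=11 -> Fiction (id 11, parent=10, depth 2).
Iteration 3: join on cat_id=10 -> Sports (id 10, parent=6, depth 3).
Iteration 4: join on cat_id=6 -> Books (id 6, parent=1, depth 4).
Iteration 5: join on cat_id=1 -> Card (id 1, parent=NULL, depth 5).
Iteration 6: parent is NULL; no match; recursion stops.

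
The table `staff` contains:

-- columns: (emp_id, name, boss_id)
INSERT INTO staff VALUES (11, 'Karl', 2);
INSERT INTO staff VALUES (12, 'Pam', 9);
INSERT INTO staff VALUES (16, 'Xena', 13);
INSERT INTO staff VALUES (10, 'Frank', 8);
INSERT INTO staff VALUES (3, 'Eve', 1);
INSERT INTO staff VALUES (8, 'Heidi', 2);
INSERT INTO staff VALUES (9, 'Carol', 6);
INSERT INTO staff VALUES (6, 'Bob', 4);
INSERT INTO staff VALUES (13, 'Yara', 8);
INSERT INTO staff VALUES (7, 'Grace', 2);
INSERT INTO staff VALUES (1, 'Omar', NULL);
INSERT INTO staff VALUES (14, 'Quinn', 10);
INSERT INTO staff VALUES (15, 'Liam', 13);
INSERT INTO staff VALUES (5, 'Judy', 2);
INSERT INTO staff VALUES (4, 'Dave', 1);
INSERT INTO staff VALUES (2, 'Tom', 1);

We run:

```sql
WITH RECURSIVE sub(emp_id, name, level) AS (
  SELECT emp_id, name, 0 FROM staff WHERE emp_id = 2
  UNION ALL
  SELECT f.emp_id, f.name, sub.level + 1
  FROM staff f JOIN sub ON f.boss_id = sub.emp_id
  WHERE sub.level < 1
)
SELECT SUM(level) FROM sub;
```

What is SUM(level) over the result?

Base: emp_id=2 (Tom) at level 0.
Iteration 1: rows with boss_id in {2} -> Judy (id 5, level 1), Grace (id 7, level 1), Heidi (id 8, level 1), Karl (id 11, level 1).
Iteration 2: level < 1 fails for all current rows; recursion stops.
SUM(level) = 0 + 1 + 1 + 1 + 1 = 4.

4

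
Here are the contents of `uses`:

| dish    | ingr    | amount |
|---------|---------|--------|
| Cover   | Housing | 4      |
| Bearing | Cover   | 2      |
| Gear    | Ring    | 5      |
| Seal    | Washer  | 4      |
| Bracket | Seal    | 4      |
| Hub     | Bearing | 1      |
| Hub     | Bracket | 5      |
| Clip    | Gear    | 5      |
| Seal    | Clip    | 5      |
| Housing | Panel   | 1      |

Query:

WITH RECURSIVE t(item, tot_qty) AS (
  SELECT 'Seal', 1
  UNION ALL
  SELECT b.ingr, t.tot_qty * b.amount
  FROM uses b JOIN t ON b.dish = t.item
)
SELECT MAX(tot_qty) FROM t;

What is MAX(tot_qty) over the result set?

Base: (Seal, tot_qty=1).
Iteration 1: components of {Seal} -> Clip = 1*5 = 5, Washer = 1*4 = 4.
Iteration 2: components of {Clip,Washer} -> Gear = 5*5 = 25.
Iteration 3: components of {Gear} -> Ring = 25*5 = 125.
Iteration 4: no further components; recursion stops.
tot_qty values: 1, 5, 4, 25, 125; the maximum is 125.

125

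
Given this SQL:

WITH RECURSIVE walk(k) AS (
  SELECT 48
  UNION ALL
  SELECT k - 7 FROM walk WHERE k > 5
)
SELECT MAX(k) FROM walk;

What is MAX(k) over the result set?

48

Base: k=48.
Iteration 1: 48 > 5 holds -> k = 48 - 7 = 41.
Iteration 2: 41 > 5 holds -> k = 41 - 7 = 34.
Iteration 3: 34 > 5 holds -> k = 34 - 7 = 27.
Iteration 4: 27 > 5 holds -> k = 27 - 7 = 20.
Iteration 5: 20 > 5 holds -> k = 20 - 7 = 13.
Iteration 6: 13 > 5 holds -> k = 13 - 7 = 6.
Iteration 7: 6 > 5 holds -> k = 6 - 7 = -1.
Iteration 8: -1 > 5 fails; recursion stops.
k values: 48, 41, 34, 27, 20, 13, 6, -1; the maximum is 48.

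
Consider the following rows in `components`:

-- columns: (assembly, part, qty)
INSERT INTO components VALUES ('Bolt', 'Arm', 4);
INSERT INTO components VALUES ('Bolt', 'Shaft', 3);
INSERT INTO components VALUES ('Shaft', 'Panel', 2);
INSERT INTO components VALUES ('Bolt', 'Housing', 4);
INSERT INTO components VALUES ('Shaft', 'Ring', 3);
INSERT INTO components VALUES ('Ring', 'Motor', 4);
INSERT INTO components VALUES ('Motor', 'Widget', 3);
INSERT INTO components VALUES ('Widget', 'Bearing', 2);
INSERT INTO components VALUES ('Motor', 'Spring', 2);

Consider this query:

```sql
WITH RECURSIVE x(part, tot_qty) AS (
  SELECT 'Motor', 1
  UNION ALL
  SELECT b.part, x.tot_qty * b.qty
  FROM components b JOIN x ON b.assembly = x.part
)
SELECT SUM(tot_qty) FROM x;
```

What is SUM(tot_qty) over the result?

12

Base: (Motor, tot_qty=1).
Iteration 1: components of {Motor} -> Spring = 1*2 = 2, Widget = 1*3 = 3.
Iteration 2: components of {Spring,Widget} -> Bearing = 3*2 = 6.
Iteration 3: no further components; recursion stops.
SUM(tot_qty) = 1 + 3 + 2 + 6 = 12.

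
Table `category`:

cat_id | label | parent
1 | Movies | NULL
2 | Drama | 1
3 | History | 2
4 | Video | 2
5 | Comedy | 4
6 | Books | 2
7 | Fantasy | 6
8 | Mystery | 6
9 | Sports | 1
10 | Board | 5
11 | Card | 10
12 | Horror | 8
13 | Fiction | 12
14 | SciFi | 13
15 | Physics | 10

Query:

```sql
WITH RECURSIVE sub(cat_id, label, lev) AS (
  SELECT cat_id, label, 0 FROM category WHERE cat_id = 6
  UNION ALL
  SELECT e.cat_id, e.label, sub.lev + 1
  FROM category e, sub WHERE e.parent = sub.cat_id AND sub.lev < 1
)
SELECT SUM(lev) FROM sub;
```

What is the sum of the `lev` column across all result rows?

2

Base: cat_id=6 (Books) at lev 0.
Iteration 1: rows with parent in {6} -> Fantasy (id 7, lev 1), Mystery (id 8, lev 1).
Iteration 2: lev < 1 fails for all current rows; recursion stops.
SUM(lev) = 0 + 1 + 1 = 2.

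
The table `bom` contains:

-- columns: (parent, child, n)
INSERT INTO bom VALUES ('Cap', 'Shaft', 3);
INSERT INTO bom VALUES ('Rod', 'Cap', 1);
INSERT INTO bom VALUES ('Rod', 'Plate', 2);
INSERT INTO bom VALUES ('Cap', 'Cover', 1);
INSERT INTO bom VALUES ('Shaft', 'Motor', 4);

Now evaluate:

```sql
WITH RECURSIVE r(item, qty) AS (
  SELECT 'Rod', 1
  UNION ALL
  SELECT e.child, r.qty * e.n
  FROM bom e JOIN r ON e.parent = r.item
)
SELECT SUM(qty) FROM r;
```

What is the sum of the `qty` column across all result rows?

20

Base: (Rod, qty=1).
Iteration 1: components of {Rod} -> Cap = 1*1 = 1, Plate = 1*2 = 2.
Iteration 2: components of {Cap,Plate} -> Cover = 1*1 = 1, Shaft = 1*3 = 3.
Iteration 3: components of {Cover,Shaft} -> Motor = 3*4 = 12.
Iteration 4: no further components; recursion stops.
SUM(qty) = 1 + 1 + 2 + 3 + 1 + 12 = 20.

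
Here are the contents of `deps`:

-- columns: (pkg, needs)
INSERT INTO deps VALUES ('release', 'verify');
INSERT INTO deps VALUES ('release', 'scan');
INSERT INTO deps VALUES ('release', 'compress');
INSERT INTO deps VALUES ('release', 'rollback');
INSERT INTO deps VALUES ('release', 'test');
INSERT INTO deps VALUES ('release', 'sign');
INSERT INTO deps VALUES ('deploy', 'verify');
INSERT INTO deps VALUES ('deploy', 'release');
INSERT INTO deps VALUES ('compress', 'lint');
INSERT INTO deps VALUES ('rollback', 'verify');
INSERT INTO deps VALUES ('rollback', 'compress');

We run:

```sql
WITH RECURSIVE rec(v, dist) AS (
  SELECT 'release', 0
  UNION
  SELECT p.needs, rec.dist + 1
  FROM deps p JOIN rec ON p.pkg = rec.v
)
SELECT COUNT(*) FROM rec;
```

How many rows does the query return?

11

Base: (release, dist=0).
Iteration 1: edges from {release} -> (compress, dist=1), (rollback, dist=1), (scan, dist=1), (sign, dist=1), (test, dist=1), (verify, dist=1).
Iteration 2: edges from {compress,rollback,scan,sign,test,verify} -> (compress, dist=2), (lint, dist=2), (verify, dist=2).
Iteration 3: edges from {compress,lint,verify} -> (lint, dist=3).
Iteration 4: no outgoing edges from {lint}; recursion stops.
Total rows emitted: 11.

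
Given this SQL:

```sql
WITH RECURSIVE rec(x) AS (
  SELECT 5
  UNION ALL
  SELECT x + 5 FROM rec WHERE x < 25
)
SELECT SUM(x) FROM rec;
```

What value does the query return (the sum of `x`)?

75

Base: x=5.
Iteration 1: 5 < 25 holds -> x = 5 + 5 = 10.
Iteration 2: 10 < 25 holds -> x = 10 + 5 = 15.
Iteration 3: 15 < 25 holds -> x = 15 + 5 = 20.
Iteration 4: 20 < 25 holds -> x = 20 + 5 = 25.
Iteration 5: 25 < 25 fails; recursion stops.
SUM(x) = 5 + 10 + 15 + 20 + 25 = 75.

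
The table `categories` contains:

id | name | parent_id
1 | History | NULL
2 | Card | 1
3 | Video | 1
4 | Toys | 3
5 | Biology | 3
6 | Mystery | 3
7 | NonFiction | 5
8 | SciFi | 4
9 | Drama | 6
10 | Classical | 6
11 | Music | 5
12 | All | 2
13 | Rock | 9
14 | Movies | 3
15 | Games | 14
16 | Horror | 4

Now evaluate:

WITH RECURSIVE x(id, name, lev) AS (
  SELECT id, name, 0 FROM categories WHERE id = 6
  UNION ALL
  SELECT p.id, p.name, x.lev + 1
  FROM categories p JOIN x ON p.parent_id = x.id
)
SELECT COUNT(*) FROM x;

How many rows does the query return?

4

Base: id=6 (Mystery) at lev 0.
Iteration 1: rows with parent_id in {6} -> Drama (id 9, lev 1), Classical (id 10, lev 1).
Iteration 2: rows with parent_id in {9,10} -> Rock (id 13, lev 2).
Iteration 3: no rows with parent_id in {13}; recursion stops.
Total rows emitted: 4.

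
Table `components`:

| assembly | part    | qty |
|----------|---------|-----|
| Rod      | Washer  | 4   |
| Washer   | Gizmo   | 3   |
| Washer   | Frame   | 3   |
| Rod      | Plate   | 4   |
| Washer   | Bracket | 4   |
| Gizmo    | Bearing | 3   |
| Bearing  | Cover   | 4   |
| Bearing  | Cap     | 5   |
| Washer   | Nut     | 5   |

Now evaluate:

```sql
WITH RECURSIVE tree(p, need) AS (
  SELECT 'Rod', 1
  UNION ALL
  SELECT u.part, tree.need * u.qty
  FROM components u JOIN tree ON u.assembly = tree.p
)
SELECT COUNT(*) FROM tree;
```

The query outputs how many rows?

10

Base: (Rod, need=1).
Iteration 1: components of {Rod} -> Plate = 1*4 = 4, Washer = 1*4 = 4.
Iteration 2: components of {Plate,Washer} -> Bracket = 4*4 = 16, Frame = 4*3 = 12, Gizmo = 4*3 = 12, Nut = 4*5 = 20.
Iteration 3: components of {Bracket,Frame,Gizmo,Nut} -> Bearing = 12*3 = 36.
Iteration 4: components of {Bearing} -> Cap = 36*5 = 180, Cover = 36*4 = 144.
Iteration 5: no further components; recursion stops.
Total rows emitted: 10.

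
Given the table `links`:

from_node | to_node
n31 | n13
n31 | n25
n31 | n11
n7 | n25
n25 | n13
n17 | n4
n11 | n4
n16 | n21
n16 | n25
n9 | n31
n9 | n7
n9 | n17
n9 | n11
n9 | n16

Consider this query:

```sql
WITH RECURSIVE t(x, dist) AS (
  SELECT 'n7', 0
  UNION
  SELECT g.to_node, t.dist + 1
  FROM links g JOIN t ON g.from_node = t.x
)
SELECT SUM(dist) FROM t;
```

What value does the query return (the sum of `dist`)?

3

Base: (n7, dist=0).
Iteration 1: edges from {n7} -> (n25, dist=1).
Iteration 2: edges from {n25} -> (n13, dist=2).
Iteration 3: no outgoing edges from {n13}; recursion stops.
SUM(dist) = 0 + 1 + 2 = 3.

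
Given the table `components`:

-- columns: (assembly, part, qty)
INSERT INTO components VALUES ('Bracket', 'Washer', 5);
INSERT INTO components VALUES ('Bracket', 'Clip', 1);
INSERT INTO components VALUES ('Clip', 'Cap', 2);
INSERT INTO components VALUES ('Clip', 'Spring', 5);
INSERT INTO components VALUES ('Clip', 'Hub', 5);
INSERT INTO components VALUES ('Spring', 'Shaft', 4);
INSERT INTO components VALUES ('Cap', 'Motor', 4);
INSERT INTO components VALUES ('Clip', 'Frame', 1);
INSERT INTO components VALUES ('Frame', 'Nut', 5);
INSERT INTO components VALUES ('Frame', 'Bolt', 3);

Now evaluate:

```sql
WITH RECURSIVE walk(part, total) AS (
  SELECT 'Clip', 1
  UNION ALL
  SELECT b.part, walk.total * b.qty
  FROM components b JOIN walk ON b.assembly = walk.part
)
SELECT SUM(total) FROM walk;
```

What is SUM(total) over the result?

50

Base: (Clip, total=1).
Iteration 1: components of {Clip} -> Cap = 1*2 = 2, Frame = 1*1 = 1, Hub = 1*5 = 5, Spring = 1*5 = 5.
Iteration 2: components of {Cap,Frame,Hub,Spring} -> Bolt = 1*3 = 3, Motor = 2*4 = 8, Nut = 1*5 = 5, Shaft = 5*4 = 20.
Iteration 3: no further components; recursion stops.
SUM(total) = 1 + 2 + 5 + 5 + 1 + 8 + 20 + 5 + 3 = 50.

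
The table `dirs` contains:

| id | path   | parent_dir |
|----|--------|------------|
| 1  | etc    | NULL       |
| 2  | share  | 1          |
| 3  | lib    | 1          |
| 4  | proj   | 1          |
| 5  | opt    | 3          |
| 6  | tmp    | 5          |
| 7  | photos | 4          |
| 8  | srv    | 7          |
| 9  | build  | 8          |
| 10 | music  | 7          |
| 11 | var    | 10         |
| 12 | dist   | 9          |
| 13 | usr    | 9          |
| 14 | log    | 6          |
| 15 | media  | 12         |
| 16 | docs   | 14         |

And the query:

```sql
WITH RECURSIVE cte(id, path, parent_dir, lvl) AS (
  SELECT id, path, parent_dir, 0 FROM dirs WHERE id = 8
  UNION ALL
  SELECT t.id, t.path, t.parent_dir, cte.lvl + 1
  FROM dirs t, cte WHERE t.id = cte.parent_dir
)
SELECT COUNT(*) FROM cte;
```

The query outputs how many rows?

Base: id=8 (srv), parent_dir=7, lvl 0.
Iteration 1: join on id=7 -> photos (id 7, parent_dir=4, lvl 1).
Iteration 2: join on id=4 -> proj (id 4, parent_dir=1, lvl 2).
Iteration 3: join on id=1 -> etc (id 1, parent_dir=NULL, lvl 3).
Iteration 4: parent_dir is NULL; no match; recursion stops.
Total rows emitted: 4.

4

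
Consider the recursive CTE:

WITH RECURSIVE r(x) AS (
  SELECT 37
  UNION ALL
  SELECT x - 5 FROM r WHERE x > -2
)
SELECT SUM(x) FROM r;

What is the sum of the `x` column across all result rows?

153

Base: x=37.
Iteration 1: 37 > -2 holds -> x = 37 - 5 = 32.
Iteration 2: 32 > -2 holds -> x = 32 - 5 = 27.
Iteration 3: 27 > -2 holds -> x = 27 - 5 = 22.
Iteration 4: 22 > -2 holds -> x = 22 - 5 = 17.
Iteration 5: 17 > -2 holds -> x = 17 - 5 = 12.
Iteration 6: 12 > -2 holds -> x = 12 - 5 = 7.
Iteration 7: 7 > -2 holds -> x = 7 - 5 = 2.
Iteration 8: 2 > -2 holds -> x = 2 - 5 = -3.
Iteration 9: -3 > -2 fails; recursion stops.
SUM(x) = 37 + 32 + 27 + 22 + 17 + 12 + 7 + 2 + -3 = 153.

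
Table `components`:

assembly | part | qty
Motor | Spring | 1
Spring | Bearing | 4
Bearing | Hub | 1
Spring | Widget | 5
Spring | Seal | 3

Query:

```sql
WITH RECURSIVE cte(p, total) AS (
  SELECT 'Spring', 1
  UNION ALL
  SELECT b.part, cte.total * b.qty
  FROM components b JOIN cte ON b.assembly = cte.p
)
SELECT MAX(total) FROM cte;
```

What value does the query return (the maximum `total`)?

5

Base: (Spring, total=1).
Iteration 1: components of {Spring} -> Bearing = 1*4 = 4, Seal = 1*3 = 3, Widget = 1*5 = 5.
Iteration 2: components of {Bearing,Seal,Widget} -> Hub = 4*1 = 4.
Iteration 3: no further components; recursion stops.
total values: 1, 4, 5, 3, 4; the maximum is 5.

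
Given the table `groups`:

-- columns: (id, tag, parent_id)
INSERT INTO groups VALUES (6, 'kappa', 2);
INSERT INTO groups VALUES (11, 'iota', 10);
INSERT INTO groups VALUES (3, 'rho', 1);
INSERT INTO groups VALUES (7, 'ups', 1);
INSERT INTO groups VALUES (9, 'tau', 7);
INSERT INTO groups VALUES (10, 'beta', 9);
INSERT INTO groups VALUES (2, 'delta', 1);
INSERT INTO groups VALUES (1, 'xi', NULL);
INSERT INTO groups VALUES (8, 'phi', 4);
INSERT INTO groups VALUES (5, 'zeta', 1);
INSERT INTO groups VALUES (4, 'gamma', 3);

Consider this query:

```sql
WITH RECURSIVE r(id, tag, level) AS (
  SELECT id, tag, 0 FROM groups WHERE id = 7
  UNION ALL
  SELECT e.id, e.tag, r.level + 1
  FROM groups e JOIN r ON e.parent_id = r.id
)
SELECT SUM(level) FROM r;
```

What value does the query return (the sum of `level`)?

6

Base: id=7 (ups) at level 0.
Iteration 1: rows with parent_id in {7} -> tau (id 9, level 1).
Iteration 2: rows with parent_id in {9} -> beta (id 10, level 2).
Iteration 3: rows with parent_id in {10} -> iota (id 11, level 3).
Iteration 4: no rows with parent_id in {11}; recursion stops.
SUM(level) = 0 + 1 + 2 + 3 = 6.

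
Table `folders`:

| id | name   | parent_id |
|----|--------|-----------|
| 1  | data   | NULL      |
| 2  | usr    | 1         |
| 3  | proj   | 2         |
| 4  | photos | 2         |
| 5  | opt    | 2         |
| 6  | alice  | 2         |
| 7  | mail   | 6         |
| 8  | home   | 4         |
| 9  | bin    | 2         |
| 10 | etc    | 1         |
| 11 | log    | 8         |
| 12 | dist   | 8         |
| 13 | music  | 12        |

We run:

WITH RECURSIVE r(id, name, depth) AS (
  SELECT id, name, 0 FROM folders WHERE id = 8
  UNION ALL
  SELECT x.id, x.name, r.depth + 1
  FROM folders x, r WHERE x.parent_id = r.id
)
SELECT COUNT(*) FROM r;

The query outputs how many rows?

Base: id=8 (home) at depth 0.
Iteration 1: rows with parent_id in {8} -> log (id 11, depth 1), dist (id 12, depth 1).
Iteration 2: rows with parent_id in {11,12} -> music (id 13, depth 2).
Iteration 3: no rows with parent_id in {13}; recursion stops.
Total rows emitted: 4.

4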